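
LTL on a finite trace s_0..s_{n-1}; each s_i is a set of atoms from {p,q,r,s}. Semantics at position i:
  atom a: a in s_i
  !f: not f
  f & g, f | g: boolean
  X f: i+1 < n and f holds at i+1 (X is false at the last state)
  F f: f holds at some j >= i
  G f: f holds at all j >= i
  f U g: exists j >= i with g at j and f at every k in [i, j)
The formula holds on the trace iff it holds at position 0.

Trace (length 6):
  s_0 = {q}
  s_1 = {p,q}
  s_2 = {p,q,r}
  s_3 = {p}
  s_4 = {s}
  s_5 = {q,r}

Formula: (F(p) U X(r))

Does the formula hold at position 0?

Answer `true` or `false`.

Answer: true

Derivation:
s_0={q}: (F(p) U X(r))=True F(p)=True p=False X(r)=False r=False
s_1={p,q}: (F(p) U X(r))=True F(p)=True p=True X(r)=True r=False
s_2={p,q,r}: (F(p) U X(r))=True F(p)=True p=True X(r)=False r=True
s_3={p}: (F(p) U X(r))=True F(p)=True p=True X(r)=False r=False
s_4={s}: (F(p) U X(r))=True F(p)=False p=False X(r)=True r=False
s_5={q,r}: (F(p) U X(r))=False F(p)=False p=False X(r)=False r=True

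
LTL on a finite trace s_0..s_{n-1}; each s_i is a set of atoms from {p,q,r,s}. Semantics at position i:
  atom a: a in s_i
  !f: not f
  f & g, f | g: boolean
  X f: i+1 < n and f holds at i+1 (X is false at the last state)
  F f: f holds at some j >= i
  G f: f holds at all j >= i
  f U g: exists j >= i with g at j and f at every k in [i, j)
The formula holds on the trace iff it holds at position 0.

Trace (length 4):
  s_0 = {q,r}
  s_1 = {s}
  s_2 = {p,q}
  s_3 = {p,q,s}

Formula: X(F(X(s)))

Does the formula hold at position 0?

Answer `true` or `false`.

s_0={q,r}: X(F(X(s)))=True F(X(s))=True X(s)=True s=False
s_1={s}: X(F(X(s)))=True F(X(s))=True X(s)=False s=True
s_2={p,q}: X(F(X(s)))=False F(X(s))=True X(s)=True s=False
s_3={p,q,s}: X(F(X(s)))=False F(X(s))=False X(s)=False s=True

Answer: true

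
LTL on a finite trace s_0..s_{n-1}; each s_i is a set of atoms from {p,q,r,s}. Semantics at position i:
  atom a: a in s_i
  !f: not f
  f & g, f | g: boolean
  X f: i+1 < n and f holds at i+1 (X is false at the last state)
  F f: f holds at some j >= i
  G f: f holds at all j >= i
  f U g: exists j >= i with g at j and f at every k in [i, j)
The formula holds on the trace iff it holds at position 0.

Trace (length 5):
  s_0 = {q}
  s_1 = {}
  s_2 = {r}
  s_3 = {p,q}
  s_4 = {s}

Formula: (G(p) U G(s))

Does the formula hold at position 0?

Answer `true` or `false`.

Answer: false

Derivation:
s_0={q}: (G(p) U G(s))=False G(p)=False p=False G(s)=False s=False
s_1={}: (G(p) U G(s))=False G(p)=False p=False G(s)=False s=False
s_2={r}: (G(p) U G(s))=False G(p)=False p=False G(s)=False s=False
s_3={p,q}: (G(p) U G(s))=False G(p)=False p=True G(s)=False s=False
s_4={s}: (G(p) U G(s))=True G(p)=False p=False G(s)=True s=True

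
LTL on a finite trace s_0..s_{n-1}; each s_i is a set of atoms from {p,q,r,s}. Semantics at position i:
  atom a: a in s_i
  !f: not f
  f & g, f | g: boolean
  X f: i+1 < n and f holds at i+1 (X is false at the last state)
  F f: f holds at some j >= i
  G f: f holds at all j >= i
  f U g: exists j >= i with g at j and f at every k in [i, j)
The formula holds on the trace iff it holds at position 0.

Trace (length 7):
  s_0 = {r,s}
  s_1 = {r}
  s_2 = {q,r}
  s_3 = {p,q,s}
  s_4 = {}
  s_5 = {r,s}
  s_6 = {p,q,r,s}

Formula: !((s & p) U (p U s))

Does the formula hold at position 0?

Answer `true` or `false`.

Answer: false

Derivation:
s_0={r,s}: !((s & p) U (p U s))=False ((s & p) U (p U s))=True (s & p)=False s=True p=False (p U s)=True
s_1={r}: !((s & p) U (p U s))=True ((s & p) U (p U s))=False (s & p)=False s=False p=False (p U s)=False
s_2={q,r}: !((s & p) U (p U s))=True ((s & p) U (p U s))=False (s & p)=False s=False p=False (p U s)=False
s_3={p,q,s}: !((s & p) U (p U s))=False ((s & p) U (p U s))=True (s & p)=True s=True p=True (p U s)=True
s_4={}: !((s & p) U (p U s))=True ((s & p) U (p U s))=False (s & p)=False s=False p=False (p U s)=False
s_5={r,s}: !((s & p) U (p U s))=False ((s & p) U (p U s))=True (s & p)=False s=True p=False (p U s)=True
s_6={p,q,r,s}: !((s & p) U (p U s))=False ((s & p) U (p U s))=True (s & p)=True s=True p=True (p U s)=True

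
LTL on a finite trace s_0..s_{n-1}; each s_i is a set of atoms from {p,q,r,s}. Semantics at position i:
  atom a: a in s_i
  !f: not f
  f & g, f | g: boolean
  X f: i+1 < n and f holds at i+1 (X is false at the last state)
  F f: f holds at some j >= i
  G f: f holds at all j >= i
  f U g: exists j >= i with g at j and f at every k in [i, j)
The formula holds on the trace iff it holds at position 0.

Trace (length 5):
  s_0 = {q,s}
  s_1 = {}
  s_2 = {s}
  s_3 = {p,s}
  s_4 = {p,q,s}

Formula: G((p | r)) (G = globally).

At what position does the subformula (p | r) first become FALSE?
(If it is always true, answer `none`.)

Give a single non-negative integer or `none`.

s_0={q,s}: (p | r)=False p=False r=False
s_1={}: (p | r)=False p=False r=False
s_2={s}: (p | r)=False p=False r=False
s_3={p,s}: (p | r)=True p=True r=False
s_4={p,q,s}: (p | r)=True p=True r=False
G((p | r)) holds globally = False
First violation at position 0.

Answer: 0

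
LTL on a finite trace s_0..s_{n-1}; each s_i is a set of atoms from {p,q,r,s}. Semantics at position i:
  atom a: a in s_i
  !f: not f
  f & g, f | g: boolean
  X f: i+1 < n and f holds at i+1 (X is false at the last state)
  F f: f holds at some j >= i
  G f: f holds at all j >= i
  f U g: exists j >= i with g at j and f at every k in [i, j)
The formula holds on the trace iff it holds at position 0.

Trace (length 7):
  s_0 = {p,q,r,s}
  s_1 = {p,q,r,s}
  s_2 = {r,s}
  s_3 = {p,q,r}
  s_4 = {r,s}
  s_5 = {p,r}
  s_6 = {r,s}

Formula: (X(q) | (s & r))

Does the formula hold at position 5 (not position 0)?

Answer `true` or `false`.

s_0={p,q,r,s}: (X(q) | (s & r))=True X(q)=True q=True (s & r)=True s=True r=True
s_1={p,q,r,s}: (X(q) | (s & r))=True X(q)=False q=True (s & r)=True s=True r=True
s_2={r,s}: (X(q) | (s & r))=True X(q)=True q=False (s & r)=True s=True r=True
s_3={p,q,r}: (X(q) | (s & r))=False X(q)=False q=True (s & r)=False s=False r=True
s_4={r,s}: (X(q) | (s & r))=True X(q)=False q=False (s & r)=True s=True r=True
s_5={p,r}: (X(q) | (s & r))=False X(q)=False q=False (s & r)=False s=False r=True
s_6={r,s}: (X(q) | (s & r))=True X(q)=False q=False (s & r)=True s=True r=True
Evaluating at position 5: result = False

Answer: false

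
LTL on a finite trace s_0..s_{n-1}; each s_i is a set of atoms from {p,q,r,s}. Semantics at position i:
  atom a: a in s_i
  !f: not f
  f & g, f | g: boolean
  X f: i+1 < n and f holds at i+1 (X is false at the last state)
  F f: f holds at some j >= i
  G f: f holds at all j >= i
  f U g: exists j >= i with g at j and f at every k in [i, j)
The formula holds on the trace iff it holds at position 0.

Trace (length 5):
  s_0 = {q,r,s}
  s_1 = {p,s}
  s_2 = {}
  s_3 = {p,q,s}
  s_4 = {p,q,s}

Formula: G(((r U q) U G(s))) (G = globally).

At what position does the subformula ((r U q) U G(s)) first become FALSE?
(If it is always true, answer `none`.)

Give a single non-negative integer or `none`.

Answer: 0

Derivation:
s_0={q,r,s}: ((r U q) U G(s))=False (r U q)=True r=True q=True G(s)=False s=True
s_1={p,s}: ((r U q) U G(s))=False (r U q)=False r=False q=False G(s)=False s=True
s_2={}: ((r U q) U G(s))=False (r U q)=False r=False q=False G(s)=False s=False
s_3={p,q,s}: ((r U q) U G(s))=True (r U q)=True r=False q=True G(s)=True s=True
s_4={p,q,s}: ((r U q) U G(s))=True (r U q)=True r=False q=True G(s)=True s=True
G(((r U q) U G(s))) holds globally = False
First violation at position 0.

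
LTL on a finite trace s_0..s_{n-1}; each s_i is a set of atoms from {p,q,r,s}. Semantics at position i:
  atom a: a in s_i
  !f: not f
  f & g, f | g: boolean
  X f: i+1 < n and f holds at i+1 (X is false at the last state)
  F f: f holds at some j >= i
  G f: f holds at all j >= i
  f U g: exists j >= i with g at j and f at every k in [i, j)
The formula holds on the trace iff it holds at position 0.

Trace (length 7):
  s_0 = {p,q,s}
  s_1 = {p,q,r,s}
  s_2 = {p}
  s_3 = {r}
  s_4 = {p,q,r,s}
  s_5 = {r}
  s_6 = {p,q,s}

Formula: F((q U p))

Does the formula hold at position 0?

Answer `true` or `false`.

Answer: true

Derivation:
s_0={p,q,s}: F((q U p))=True (q U p)=True q=True p=True
s_1={p,q,r,s}: F((q U p))=True (q U p)=True q=True p=True
s_2={p}: F((q U p))=True (q U p)=True q=False p=True
s_3={r}: F((q U p))=True (q U p)=False q=False p=False
s_4={p,q,r,s}: F((q U p))=True (q U p)=True q=True p=True
s_5={r}: F((q U p))=True (q U p)=False q=False p=False
s_6={p,q,s}: F((q U p))=True (q U p)=True q=True p=True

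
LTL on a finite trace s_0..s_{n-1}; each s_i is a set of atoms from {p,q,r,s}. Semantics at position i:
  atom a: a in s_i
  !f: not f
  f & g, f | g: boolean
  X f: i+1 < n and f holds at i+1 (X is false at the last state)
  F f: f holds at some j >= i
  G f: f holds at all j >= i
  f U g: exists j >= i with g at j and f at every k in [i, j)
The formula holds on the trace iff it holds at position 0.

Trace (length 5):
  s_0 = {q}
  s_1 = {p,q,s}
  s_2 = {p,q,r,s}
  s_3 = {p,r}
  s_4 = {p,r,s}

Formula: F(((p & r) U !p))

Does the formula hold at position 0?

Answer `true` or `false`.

Answer: true

Derivation:
s_0={q}: F(((p & r) U !p))=True ((p & r) U !p)=True (p & r)=False p=False r=False !p=True
s_1={p,q,s}: F(((p & r) U !p))=False ((p & r) U !p)=False (p & r)=False p=True r=False !p=False
s_2={p,q,r,s}: F(((p & r) U !p))=False ((p & r) U !p)=False (p & r)=True p=True r=True !p=False
s_3={p,r}: F(((p & r) U !p))=False ((p & r) U !p)=False (p & r)=True p=True r=True !p=False
s_4={p,r,s}: F(((p & r) U !p))=False ((p & r) U !p)=False (p & r)=True p=True r=True !p=False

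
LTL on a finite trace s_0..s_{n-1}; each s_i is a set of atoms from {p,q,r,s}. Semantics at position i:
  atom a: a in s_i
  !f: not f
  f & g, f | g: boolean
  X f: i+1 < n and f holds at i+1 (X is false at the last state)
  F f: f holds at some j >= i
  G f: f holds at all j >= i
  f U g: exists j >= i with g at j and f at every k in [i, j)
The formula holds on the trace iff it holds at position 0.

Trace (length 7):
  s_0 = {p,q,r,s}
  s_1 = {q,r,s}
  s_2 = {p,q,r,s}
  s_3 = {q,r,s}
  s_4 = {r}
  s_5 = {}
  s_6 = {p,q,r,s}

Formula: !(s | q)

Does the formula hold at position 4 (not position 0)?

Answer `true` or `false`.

Answer: true

Derivation:
s_0={p,q,r,s}: !(s | q)=False (s | q)=True s=True q=True
s_1={q,r,s}: !(s | q)=False (s | q)=True s=True q=True
s_2={p,q,r,s}: !(s | q)=False (s | q)=True s=True q=True
s_3={q,r,s}: !(s | q)=False (s | q)=True s=True q=True
s_4={r}: !(s | q)=True (s | q)=False s=False q=False
s_5={}: !(s | q)=True (s | q)=False s=False q=False
s_6={p,q,r,s}: !(s | q)=False (s | q)=True s=True q=True
Evaluating at position 4: result = True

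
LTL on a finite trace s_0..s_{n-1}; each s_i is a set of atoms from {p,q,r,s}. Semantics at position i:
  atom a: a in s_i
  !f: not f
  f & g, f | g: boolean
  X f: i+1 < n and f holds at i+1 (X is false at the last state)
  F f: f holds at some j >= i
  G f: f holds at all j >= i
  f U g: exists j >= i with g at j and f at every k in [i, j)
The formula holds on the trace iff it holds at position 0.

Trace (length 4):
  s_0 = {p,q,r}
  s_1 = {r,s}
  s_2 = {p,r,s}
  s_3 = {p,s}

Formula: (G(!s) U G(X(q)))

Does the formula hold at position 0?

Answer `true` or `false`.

s_0={p,q,r}: (G(!s) U G(X(q)))=False G(!s)=False !s=True s=False G(X(q))=False X(q)=False q=True
s_1={r,s}: (G(!s) U G(X(q)))=False G(!s)=False !s=False s=True G(X(q))=False X(q)=False q=False
s_2={p,r,s}: (G(!s) U G(X(q)))=False G(!s)=False !s=False s=True G(X(q))=False X(q)=False q=False
s_3={p,s}: (G(!s) U G(X(q)))=False G(!s)=False !s=False s=True G(X(q))=False X(q)=False q=False

Answer: false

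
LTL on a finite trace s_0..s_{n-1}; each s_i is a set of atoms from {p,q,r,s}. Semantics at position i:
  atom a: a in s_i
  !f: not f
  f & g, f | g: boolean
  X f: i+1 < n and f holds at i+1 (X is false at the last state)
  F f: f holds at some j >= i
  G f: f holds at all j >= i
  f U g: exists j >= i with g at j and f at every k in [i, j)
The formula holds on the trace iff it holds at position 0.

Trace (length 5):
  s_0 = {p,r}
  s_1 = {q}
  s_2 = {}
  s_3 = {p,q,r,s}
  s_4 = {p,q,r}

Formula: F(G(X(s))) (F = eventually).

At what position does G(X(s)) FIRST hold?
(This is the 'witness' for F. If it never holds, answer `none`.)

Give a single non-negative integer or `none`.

Answer: none

Derivation:
s_0={p,r}: G(X(s))=False X(s)=False s=False
s_1={q}: G(X(s))=False X(s)=False s=False
s_2={}: G(X(s))=False X(s)=True s=False
s_3={p,q,r,s}: G(X(s))=False X(s)=False s=True
s_4={p,q,r}: G(X(s))=False X(s)=False s=False
F(G(X(s))) does not hold (no witness exists).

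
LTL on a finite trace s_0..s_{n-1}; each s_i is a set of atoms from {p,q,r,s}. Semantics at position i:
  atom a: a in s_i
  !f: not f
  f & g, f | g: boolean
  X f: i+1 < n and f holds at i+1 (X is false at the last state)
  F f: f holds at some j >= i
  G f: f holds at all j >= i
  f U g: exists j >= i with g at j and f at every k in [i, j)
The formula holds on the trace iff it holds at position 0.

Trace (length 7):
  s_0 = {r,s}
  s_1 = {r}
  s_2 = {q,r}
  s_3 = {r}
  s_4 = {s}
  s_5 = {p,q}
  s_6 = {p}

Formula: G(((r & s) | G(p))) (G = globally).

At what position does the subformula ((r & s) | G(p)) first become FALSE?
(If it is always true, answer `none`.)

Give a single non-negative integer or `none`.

Answer: 1

Derivation:
s_0={r,s}: ((r & s) | G(p))=True (r & s)=True r=True s=True G(p)=False p=False
s_1={r}: ((r & s) | G(p))=False (r & s)=False r=True s=False G(p)=False p=False
s_2={q,r}: ((r & s) | G(p))=False (r & s)=False r=True s=False G(p)=False p=False
s_3={r}: ((r & s) | G(p))=False (r & s)=False r=True s=False G(p)=False p=False
s_4={s}: ((r & s) | G(p))=False (r & s)=False r=False s=True G(p)=False p=False
s_5={p,q}: ((r & s) | G(p))=True (r & s)=False r=False s=False G(p)=True p=True
s_6={p}: ((r & s) | G(p))=True (r & s)=False r=False s=False G(p)=True p=True
G(((r & s) | G(p))) holds globally = False
First violation at position 1.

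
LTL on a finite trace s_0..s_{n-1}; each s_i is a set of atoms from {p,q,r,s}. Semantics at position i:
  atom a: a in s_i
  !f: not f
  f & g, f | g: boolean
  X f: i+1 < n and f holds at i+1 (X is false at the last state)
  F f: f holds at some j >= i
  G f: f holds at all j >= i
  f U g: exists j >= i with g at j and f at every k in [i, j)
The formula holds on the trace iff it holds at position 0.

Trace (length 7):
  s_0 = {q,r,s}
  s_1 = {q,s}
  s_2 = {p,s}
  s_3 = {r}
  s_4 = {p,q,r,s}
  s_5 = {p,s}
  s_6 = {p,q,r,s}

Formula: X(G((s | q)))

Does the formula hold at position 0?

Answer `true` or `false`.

Answer: false

Derivation:
s_0={q,r,s}: X(G((s | q)))=False G((s | q))=False (s | q)=True s=True q=True
s_1={q,s}: X(G((s | q)))=False G((s | q))=False (s | q)=True s=True q=True
s_2={p,s}: X(G((s | q)))=False G((s | q))=False (s | q)=True s=True q=False
s_3={r}: X(G((s | q)))=True G((s | q))=False (s | q)=False s=False q=False
s_4={p,q,r,s}: X(G((s | q)))=True G((s | q))=True (s | q)=True s=True q=True
s_5={p,s}: X(G((s | q)))=True G((s | q))=True (s | q)=True s=True q=False
s_6={p,q,r,s}: X(G((s | q)))=False G((s | q))=True (s | q)=True s=True q=True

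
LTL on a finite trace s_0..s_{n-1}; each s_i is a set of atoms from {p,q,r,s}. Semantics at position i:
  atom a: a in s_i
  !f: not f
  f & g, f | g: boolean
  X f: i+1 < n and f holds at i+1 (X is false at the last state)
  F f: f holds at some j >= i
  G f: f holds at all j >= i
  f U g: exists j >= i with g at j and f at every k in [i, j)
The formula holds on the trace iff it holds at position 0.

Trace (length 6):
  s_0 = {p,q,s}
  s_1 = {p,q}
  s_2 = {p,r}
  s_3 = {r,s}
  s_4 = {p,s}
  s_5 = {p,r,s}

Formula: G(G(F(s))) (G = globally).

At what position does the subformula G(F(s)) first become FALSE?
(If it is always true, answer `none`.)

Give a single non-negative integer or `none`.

Answer: none

Derivation:
s_0={p,q,s}: G(F(s))=True F(s)=True s=True
s_1={p,q}: G(F(s))=True F(s)=True s=False
s_2={p,r}: G(F(s))=True F(s)=True s=False
s_3={r,s}: G(F(s))=True F(s)=True s=True
s_4={p,s}: G(F(s))=True F(s)=True s=True
s_5={p,r,s}: G(F(s))=True F(s)=True s=True
G(G(F(s))) holds globally = True
No violation — formula holds at every position.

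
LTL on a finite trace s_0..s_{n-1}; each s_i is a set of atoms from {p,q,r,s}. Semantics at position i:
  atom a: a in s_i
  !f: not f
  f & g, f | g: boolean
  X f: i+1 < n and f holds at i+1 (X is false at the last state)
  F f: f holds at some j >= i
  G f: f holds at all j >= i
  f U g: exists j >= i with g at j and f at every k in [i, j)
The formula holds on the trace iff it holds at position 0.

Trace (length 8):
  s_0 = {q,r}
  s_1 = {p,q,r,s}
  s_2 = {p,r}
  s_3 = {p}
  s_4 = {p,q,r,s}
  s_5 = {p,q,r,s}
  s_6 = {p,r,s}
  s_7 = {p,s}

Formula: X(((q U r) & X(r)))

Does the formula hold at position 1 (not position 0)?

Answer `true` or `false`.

Answer: false

Derivation:
s_0={q,r}: X(((q U r) & X(r)))=True ((q U r) & X(r))=True (q U r)=True q=True r=True X(r)=True
s_1={p,q,r,s}: X(((q U r) & X(r)))=False ((q U r) & X(r))=True (q U r)=True q=True r=True X(r)=True
s_2={p,r}: X(((q U r) & X(r)))=False ((q U r) & X(r))=False (q U r)=True q=False r=True X(r)=False
s_3={p}: X(((q U r) & X(r)))=True ((q U r) & X(r))=False (q U r)=False q=False r=False X(r)=True
s_4={p,q,r,s}: X(((q U r) & X(r)))=True ((q U r) & X(r))=True (q U r)=True q=True r=True X(r)=True
s_5={p,q,r,s}: X(((q U r) & X(r)))=False ((q U r) & X(r))=True (q U r)=True q=True r=True X(r)=True
s_6={p,r,s}: X(((q U r) & X(r)))=False ((q U r) & X(r))=False (q U r)=True q=False r=True X(r)=False
s_7={p,s}: X(((q U r) & X(r)))=False ((q U r) & X(r))=False (q U r)=False q=False r=False X(r)=False
Evaluating at position 1: result = False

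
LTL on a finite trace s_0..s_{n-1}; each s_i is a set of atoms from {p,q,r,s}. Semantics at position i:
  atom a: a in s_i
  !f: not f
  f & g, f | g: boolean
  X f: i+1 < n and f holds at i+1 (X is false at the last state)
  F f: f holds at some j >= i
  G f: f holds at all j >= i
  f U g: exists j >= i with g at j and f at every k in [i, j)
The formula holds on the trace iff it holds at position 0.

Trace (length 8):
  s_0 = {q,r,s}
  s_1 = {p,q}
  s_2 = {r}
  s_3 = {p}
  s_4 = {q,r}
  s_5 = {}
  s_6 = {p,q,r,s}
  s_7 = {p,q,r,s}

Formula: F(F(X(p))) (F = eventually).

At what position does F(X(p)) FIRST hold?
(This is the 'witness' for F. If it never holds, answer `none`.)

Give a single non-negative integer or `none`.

Answer: 0

Derivation:
s_0={q,r,s}: F(X(p))=True X(p)=True p=False
s_1={p,q}: F(X(p))=True X(p)=False p=True
s_2={r}: F(X(p))=True X(p)=True p=False
s_3={p}: F(X(p))=True X(p)=False p=True
s_4={q,r}: F(X(p))=True X(p)=False p=False
s_5={}: F(X(p))=True X(p)=True p=False
s_6={p,q,r,s}: F(X(p))=True X(p)=True p=True
s_7={p,q,r,s}: F(X(p))=False X(p)=False p=True
F(F(X(p))) holds; first witness at position 0.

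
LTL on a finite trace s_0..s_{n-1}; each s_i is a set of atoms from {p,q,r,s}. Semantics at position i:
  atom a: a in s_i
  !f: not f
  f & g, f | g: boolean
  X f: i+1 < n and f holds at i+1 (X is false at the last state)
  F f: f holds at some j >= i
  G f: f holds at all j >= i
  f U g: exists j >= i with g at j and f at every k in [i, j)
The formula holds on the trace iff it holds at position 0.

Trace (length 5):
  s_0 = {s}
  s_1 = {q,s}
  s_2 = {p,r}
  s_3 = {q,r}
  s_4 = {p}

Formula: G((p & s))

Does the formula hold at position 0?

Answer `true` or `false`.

s_0={s}: G((p & s))=False (p & s)=False p=False s=True
s_1={q,s}: G((p & s))=False (p & s)=False p=False s=True
s_2={p,r}: G((p & s))=False (p & s)=False p=True s=False
s_3={q,r}: G((p & s))=False (p & s)=False p=False s=False
s_4={p}: G((p & s))=False (p & s)=False p=True s=False

Answer: false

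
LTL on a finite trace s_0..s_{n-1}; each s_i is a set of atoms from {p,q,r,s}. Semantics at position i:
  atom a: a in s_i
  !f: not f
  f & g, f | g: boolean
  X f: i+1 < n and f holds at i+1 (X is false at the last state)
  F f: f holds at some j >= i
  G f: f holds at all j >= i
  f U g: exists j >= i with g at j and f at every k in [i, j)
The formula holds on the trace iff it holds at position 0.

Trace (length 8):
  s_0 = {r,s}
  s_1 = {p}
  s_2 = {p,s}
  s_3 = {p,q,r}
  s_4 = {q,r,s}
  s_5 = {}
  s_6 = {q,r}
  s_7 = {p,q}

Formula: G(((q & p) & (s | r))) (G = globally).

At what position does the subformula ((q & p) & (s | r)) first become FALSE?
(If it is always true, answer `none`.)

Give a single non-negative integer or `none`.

Answer: 0

Derivation:
s_0={r,s}: ((q & p) & (s | r))=False (q & p)=False q=False p=False (s | r)=True s=True r=True
s_1={p}: ((q & p) & (s | r))=False (q & p)=False q=False p=True (s | r)=False s=False r=False
s_2={p,s}: ((q & p) & (s | r))=False (q & p)=False q=False p=True (s | r)=True s=True r=False
s_3={p,q,r}: ((q & p) & (s | r))=True (q & p)=True q=True p=True (s | r)=True s=False r=True
s_4={q,r,s}: ((q & p) & (s | r))=False (q & p)=False q=True p=False (s | r)=True s=True r=True
s_5={}: ((q & p) & (s | r))=False (q & p)=False q=False p=False (s | r)=False s=False r=False
s_6={q,r}: ((q & p) & (s | r))=False (q & p)=False q=True p=False (s | r)=True s=False r=True
s_7={p,q}: ((q & p) & (s | r))=False (q & p)=True q=True p=True (s | r)=False s=False r=False
G(((q & p) & (s | r))) holds globally = False
First violation at position 0.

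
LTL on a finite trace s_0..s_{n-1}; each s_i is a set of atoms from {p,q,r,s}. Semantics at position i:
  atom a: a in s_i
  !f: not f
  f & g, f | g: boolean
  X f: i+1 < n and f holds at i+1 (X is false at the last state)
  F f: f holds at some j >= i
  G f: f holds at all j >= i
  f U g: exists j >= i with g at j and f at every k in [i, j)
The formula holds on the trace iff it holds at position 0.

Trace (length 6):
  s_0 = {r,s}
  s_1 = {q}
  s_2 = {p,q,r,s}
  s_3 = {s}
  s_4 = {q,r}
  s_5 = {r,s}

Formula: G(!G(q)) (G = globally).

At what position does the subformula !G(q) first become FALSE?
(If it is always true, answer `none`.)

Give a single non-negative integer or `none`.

s_0={r,s}: !G(q)=True G(q)=False q=False
s_1={q}: !G(q)=True G(q)=False q=True
s_2={p,q,r,s}: !G(q)=True G(q)=False q=True
s_3={s}: !G(q)=True G(q)=False q=False
s_4={q,r}: !G(q)=True G(q)=False q=True
s_5={r,s}: !G(q)=True G(q)=False q=False
G(!G(q)) holds globally = True
No violation — formula holds at every position.

Answer: none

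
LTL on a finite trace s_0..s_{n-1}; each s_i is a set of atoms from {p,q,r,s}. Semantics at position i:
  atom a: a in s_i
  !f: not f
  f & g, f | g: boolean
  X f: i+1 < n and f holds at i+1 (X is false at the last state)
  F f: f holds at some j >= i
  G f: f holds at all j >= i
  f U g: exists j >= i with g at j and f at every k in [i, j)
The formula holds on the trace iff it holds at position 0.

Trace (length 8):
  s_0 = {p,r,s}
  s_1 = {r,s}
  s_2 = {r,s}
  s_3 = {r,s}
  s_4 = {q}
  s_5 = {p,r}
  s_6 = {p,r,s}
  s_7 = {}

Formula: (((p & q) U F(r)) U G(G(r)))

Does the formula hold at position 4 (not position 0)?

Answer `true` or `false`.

Answer: false

Derivation:
s_0={p,r,s}: (((p & q) U F(r)) U G(G(r)))=False ((p & q) U F(r))=True (p & q)=False p=True q=False F(r)=True r=True G(G(r))=False G(r)=False
s_1={r,s}: (((p & q) U F(r)) U G(G(r)))=False ((p & q) U F(r))=True (p & q)=False p=False q=False F(r)=True r=True G(G(r))=False G(r)=False
s_2={r,s}: (((p & q) U F(r)) U G(G(r)))=False ((p & q) U F(r))=True (p & q)=False p=False q=False F(r)=True r=True G(G(r))=False G(r)=False
s_3={r,s}: (((p & q) U F(r)) U G(G(r)))=False ((p & q) U F(r))=True (p & q)=False p=False q=False F(r)=True r=True G(G(r))=False G(r)=False
s_4={q}: (((p & q) U F(r)) U G(G(r)))=False ((p & q) U F(r))=True (p & q)=False p=False q=True F(r)=True r=False G(G(r))=False G(r)=False
s_5={p,r}: (((p & q) U F(r)) U G(G(r)))=False ((p & q) U F(r))=True (p & q)=False p=True q=False F(r)=True r=True G(G(r))=False G(r)=False
s_6={p,r,s}: (((p & q) U F(r)) U G(G(r)))=False ((p & q) U F(r))=True (p & q)=False p=True q=False F(r)=True r=True G(G(r))=False G(r)=False
s_7={}: (((p & q) U F(r)) U G(G(r)))=False ((p & q) U F(r))=False (p & q)=False p=False q=False F(r)=False r=False G(G(r))=False G(r)=False
Evaluating at position 4: result = False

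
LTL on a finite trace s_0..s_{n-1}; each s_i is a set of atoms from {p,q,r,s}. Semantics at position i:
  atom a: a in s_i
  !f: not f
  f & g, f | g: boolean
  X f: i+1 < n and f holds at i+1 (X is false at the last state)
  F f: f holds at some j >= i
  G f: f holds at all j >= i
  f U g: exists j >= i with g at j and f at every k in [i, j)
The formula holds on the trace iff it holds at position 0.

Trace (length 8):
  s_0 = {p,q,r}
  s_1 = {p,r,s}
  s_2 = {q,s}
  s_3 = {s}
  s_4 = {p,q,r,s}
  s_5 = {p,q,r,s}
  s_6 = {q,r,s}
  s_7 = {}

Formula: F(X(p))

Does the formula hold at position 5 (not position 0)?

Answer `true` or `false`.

Answer: false

Derivation:
s_0={p,q,r}: F(X(p))=True X(p)=True p=True
s_1={p,r,s}: F(X(p))=True X(p)=False p=True
s_2={q,s}: F(X(p))=True X(p)=False p=False
s_3={s}: F(X(p))=True X(p)=True p=False
s_4={p,q,r,s}: F(X(p))=True X(p)=True p=True
s_5={p,q,r,s}: F(X(p))=False X(p)=False p=True
s_6={q,r,s}: F(X(p))=False X(p)=False p=False
s_7={}: F(X(p))=False X(p)=False p=False
Evaluating at position 5: result = False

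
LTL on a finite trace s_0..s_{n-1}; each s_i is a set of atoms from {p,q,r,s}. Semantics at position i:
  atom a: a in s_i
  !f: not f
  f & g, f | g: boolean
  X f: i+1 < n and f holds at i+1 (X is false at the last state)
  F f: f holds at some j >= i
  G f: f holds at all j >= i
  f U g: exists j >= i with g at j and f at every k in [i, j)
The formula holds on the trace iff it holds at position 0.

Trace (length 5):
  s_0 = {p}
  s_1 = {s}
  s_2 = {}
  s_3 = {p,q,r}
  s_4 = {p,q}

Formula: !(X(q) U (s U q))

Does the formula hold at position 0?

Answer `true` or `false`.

s_0={p}: !(X(q) U (s U q))=True (X(q) U (s U q))=False X(q)=False q=False (s U q)=False s=False
s_1={s}: !(X(q) U (s U q))=True (X(q) U (s U q))=False X(q)=False q=False (s U q)=False s=True
s_2={}: !(X(q) U (s U q))=False (X(q) U (s U q))=True X(q)=True q=False (s U q)=False s=False
s_3={p,q,r}: !(X(q) U (s U q))=False (X(q) U (s U q))=True X(q)=True q=True (s U q)=True s=False
s_4={p,q}: !(X(q) U (s U q))=False (X(q) U (s U q))=True X(q)=False q=True (s U q)=True s=False

Answer: true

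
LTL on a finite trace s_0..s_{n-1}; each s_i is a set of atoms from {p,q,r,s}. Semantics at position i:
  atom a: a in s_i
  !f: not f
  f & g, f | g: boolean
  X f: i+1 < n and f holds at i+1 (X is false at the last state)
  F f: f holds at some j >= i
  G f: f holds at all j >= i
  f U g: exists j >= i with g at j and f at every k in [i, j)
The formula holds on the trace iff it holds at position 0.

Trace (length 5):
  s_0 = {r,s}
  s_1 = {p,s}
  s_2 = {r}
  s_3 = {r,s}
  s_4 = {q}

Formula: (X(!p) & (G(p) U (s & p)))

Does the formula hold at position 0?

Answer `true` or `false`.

Answer: false

Derivation:
s_0={r,s}: (X(!p) & (G(p) U (s & p)))=False X(!p)=False !p=True p=False (G(p) U (s & p))=False G(p)=False (s & p)=False s=True
s_1={p,s}: (X(!p) & (G(p) U (s & p)))=True X(!p)=True !p=False p=True (G(p) U (s & p))=True G(p)=False (s & p)=True s=True
s_2={r}: (X(!p) & (G(p) U (s & p)))=False X(!p)=True !p=True p=False (G(p) U (s & p))=False G(p)=False (s & p)=False s=False
s_3={r,s}: (X(!p) & (G(p) U (s & p)))=False X(!p)=True !p=True p=False (G(p) U (s & p))=False G(p)=False (s & p)=False s=True
s_4={q}: (X(!p) & (G(p) U (s & p)))=False X(!p)=False !p=True p=False (G(p) U (s & p))=False G(p)=False (s & p)=False s=False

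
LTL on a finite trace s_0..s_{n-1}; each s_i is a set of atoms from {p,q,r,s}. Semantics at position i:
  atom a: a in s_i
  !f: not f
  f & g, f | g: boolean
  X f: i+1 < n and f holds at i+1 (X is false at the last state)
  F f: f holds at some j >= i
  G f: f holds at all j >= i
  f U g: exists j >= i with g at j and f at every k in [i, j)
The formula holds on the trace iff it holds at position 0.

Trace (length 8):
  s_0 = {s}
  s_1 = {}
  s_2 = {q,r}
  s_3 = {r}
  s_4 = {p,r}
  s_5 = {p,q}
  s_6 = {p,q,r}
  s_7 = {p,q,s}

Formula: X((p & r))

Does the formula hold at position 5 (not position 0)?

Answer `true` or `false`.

Answer: true

Derivation:
s_0={s}: X((p & r))=False (p & r)=False p=False r=False
s_1={}: X((p & r))=False (p & r)=False p=False r=False
s_2={q,r}: X((p & r))=False (p & r)=False p=False r=True
s_3={r}: X((p & r))=True (p & r)=False p=False r=True
s_4={p,r}: X((p & r))=False (p & r)=True p=True r=True
s_5={p,q}: X((p & r))=True (p & r)=False p=True r=False
s_6={p,q,r}: X((p & r))=False (p & r)=True p=True r=True
s_7={p,q,s}: X((p & r))=False (p & r)=False p=True r=False
Evaluating at position 5: result = True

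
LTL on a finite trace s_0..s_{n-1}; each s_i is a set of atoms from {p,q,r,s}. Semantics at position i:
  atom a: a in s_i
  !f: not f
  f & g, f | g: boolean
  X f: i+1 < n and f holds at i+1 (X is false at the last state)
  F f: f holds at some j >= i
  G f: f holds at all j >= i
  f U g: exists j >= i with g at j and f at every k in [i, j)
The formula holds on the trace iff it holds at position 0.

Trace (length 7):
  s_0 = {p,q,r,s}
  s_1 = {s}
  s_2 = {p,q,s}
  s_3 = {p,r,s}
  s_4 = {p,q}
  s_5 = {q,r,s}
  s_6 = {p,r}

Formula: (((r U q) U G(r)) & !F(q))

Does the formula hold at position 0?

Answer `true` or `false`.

s_0={p,q,r,s}: (((r U q) U G(r)) & !F(q))=False ((r U q) U G(r))=False (r U q)=True r=True q=True G(r)=False !F(q)=False F(q)=True
s_1={s}: (((r U q) U G(r)) & !F(q))=False ((r U q) U G(r))=False (r U q)=False r=False q=False G(r)=False !F(q)=False F(q)=True
s_2={p,q,s}: (((r U q) U G(r)) & !F(q))=False ((r U q) U G(r))=True (r U q)=True r=False q=True G(r)=False !F(q)=False F(q)=True
s_3={p,r,s}: (((r U q) U G(r)) & !F(q))=False ((r U q) U G(r))=True (r U q)=True r=True q=False G(r)=False !F(q)=False F(q)=True
s_4={p,q}: (((r U q) U G(r)) & !F(q))=False ((r U q) U G(r))=True (r U q)=True r=False q=True G(r)=False !F(q)=False F(q)=True
s_5={q,r,s}: (((r U q) U G(r)) & !F(q))=False ((r U q) U G(r))=True (r U q)=True r=True q=True G(r)=True !F(q)=False F(q)=True
s_6={p,r}: (((r U q) U G(r)) & !F(q))=True ((r U q) U G(r))=True (r U q)=False r=True q=False G(r)=True !F(q)=True F(q)=False

Answer: false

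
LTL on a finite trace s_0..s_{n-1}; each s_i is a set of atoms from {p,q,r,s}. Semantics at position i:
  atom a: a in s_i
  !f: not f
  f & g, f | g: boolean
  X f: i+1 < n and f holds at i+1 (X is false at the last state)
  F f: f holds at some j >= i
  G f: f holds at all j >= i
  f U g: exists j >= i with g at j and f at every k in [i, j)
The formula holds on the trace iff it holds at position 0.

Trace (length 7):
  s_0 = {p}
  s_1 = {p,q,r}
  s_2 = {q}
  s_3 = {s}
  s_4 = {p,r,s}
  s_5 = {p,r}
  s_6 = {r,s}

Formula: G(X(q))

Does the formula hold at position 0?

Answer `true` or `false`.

Answer: false

Derivation:
s_0={p}: G(X(q))=False X(q)=True q=False
s_1={p,q,r}: G(X(q))=False X(q)=True q=True
s_2={q}: G(X(q))=False X(q)=False q=True
s_3={s}: G(X(q))=False X(q)=False q=False
s_4={p,r,s}: G(X(q))=False X(q)=False q=False
s_5={p,r}: G(X(q))=False X(q)=False q=False
s_6={r,s}: G(X(q))=False X(q)=False q=False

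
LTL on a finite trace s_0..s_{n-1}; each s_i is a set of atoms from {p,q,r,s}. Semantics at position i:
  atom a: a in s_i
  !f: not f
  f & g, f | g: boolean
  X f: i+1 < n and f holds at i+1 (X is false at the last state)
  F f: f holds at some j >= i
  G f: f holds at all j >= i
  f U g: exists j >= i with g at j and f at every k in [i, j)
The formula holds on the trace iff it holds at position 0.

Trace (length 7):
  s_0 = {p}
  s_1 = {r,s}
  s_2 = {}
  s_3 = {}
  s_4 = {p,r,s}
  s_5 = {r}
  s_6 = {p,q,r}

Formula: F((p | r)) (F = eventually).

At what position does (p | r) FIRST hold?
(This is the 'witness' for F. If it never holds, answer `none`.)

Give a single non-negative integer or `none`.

s_0={p}: (p | r)=True p=True r=False
s_1={r,s}: (p | r)=True p=False r=True
s_2={}: (p | r)=False p=False r=False
s_3={}: (p | r)=False p=False r=False
s_4={p,r,s}: (p | r)=True p=True r=True
s_5={r}: (p | r)=True p=False r=True
s_6={p,q,r}: (p | r)=True p=True r=True
F((p | r)) holds; first witness at position 0.

Answer: 0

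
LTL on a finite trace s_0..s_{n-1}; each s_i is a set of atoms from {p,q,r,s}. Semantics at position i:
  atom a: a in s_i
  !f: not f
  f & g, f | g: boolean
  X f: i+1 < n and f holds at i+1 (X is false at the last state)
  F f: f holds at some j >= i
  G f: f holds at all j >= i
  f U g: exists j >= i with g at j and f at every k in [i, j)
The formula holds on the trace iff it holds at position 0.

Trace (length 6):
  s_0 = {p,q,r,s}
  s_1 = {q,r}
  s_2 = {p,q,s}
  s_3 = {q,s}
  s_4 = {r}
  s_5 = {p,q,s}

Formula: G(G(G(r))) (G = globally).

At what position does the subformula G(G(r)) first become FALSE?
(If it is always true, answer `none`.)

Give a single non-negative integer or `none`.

Answer: 0

Derivation:
s_0={p,q,r,s}: G(G(r))=False G(r)=False r=True
s_1={q,r}: G(G(r))=False G(r)=False r=True
s_2={p,q,s}: G(G(r))=False G(r)=False r=False
s_3={q,s}: G(G(r))=False G(r)=False r=False
s_4={r}: G(G(r))=False G(r)=False r=True
s_5={p,q,s}: G(G(r))=False G(r)=False r=False
G(G(G(r))) holds globally = False
First violation at position 0.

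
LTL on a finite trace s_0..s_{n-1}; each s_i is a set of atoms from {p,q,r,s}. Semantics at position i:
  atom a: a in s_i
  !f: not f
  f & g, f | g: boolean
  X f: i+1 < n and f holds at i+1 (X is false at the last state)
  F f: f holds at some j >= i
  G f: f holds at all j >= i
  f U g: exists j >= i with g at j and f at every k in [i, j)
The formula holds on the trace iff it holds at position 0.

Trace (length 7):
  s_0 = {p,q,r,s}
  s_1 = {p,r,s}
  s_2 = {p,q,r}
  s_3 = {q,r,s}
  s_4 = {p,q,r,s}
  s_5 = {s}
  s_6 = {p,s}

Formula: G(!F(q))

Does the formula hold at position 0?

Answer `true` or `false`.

Answer: false

Derivation:
s_0={p,q,r,s}: G(!F(q))=False !F(q)=False F(q)=True q=True
s_1={p,r,s}: G(!F(q))=False !F(q)=False F(q)=True q=False
s_2={p,q,r}: G(!F(q))=False !F(q)=False F(q)=True q=True
s_3={q,r,s}: G(!F(q))=False !F(q)=False F(q)=True q=True
s_4={p,q,r,s}: G(!F(q))=False !F(q)=False F(q)=True q=True
s_5={s}: G(!F(q))=True !F(q)=True F(q)=False q=False
s_6={p,s}: G(!F(q))=True !F(q)=True F(q)=False q=False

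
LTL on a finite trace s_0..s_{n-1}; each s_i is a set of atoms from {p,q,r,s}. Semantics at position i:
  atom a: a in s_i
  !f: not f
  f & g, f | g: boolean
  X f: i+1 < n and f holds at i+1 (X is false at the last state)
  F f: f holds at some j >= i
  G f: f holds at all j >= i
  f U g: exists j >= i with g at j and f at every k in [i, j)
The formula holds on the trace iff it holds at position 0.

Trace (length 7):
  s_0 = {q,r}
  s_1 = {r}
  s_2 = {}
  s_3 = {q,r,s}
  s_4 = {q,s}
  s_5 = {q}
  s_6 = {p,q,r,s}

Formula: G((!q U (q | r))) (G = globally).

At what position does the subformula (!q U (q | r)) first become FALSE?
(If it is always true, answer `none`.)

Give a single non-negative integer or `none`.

Answer: none

Derivation:
s_0={q,r}: (!q U (q | r))=True !q=False q=True (q | r)=True r=True
s_1={r}: (!q U (q | r))=True !q=True q=False (q | r)=True r=True
s_2={}: (!q U (q | r))=True !q=True q=False (q | r)=False r=False
s_3={q,r,s}: (!q U (q | r))=True !q=False q=True (q | r)=True r=True
s_4={q,s}: (!q U (q | r))=True !q=False q=True (q | r)=True r=False
s_5={q}: (!q U (q | r))=True !q=False q=True (q | r)=True r=False
s_6={p,q,r,s}: (!q U (q | r))=True !q=False q=True (q | r)=True r=True
G((!q U (q | r))) holds globally = True
No violation — formula holds at every position.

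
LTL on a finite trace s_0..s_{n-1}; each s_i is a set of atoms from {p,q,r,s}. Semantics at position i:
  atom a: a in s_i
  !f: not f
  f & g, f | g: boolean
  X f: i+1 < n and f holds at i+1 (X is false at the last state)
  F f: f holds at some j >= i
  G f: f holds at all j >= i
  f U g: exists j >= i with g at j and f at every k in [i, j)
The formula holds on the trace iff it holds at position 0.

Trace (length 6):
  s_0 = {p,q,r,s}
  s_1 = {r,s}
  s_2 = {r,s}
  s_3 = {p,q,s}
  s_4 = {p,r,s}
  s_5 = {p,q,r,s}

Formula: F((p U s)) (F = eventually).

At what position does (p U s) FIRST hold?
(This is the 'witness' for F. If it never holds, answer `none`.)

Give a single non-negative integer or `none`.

s_0={p,q,r,s}: (p U s)=True p=True s=True
s_1={r,s}: (p U s)=True p=False s=True
s_2={r,s}: (p U s)=True p=False s=True
s_3={p,q,s}: (p U s)=True p=True s=True
s_4={p,r,s}: (p U s)=True p=True s=True
s_5={p,q,r,s}: (p U s)=True p=True s=True
F((p U s)) holds; first witness at position 0.

Answer: 0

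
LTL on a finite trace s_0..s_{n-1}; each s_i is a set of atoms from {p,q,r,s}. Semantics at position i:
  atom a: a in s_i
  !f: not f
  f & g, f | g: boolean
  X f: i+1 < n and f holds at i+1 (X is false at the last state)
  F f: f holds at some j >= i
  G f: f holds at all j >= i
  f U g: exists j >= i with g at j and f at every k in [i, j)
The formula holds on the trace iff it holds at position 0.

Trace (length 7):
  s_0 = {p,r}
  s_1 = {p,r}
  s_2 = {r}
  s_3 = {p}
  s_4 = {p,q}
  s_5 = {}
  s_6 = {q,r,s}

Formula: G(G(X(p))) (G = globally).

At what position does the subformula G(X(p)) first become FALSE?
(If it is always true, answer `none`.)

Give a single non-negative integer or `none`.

s_0={p,r}: G(X(p))=False X(p)=True p=True
s_1={p,r}: G(X(p))=False X(p)=False p=True
s_2={r}: G(X(p))=False X(p)=True p=False
s_3={p}: G(X(p))=False X(p)=True p=True
s_4={p,q}: G(X(p))=False X(p)=False p=True
s_5={}: G(X(p))=False X(p)=False p=False
s_6={q,r,s}: G(X(p))=False X(p)=False p=False
G(G(X(p))) holds globally = False
First violation at position 0.

Answer: 0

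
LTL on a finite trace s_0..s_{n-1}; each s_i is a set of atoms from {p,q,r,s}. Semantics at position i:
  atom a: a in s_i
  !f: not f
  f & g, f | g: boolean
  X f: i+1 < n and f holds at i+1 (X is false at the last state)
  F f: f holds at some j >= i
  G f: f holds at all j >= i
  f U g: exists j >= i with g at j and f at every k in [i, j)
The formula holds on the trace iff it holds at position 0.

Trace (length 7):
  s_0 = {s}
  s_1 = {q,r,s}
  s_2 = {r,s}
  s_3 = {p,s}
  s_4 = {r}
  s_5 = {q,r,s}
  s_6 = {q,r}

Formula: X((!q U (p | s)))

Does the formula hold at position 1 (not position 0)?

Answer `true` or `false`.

Answer: true

Derivation:
s_0={s}: X((!q U (p | s)))=True (!q U (p | s))=True !q=True q=False (p | s)=True p=False s=True
s_1={q,r,s}: X((!q U (p | s)))=True (!q U (p | s))=True !q=False q=True (p | s)=True p=False s=True
s_2={r,s}: X((!q U (p | s)))=True (!q U (p | s))=True !q=True q=False (p | s)=True p=False s=True
s_3={p,s}: X((!q U (p | s)))=True (!q U (p | s))=True !q=True q=False (p | s)=True p=True s=True
s_4={r}: X((!q U (p | s)))=True (!q U (p | s))=True !q=True q=False (p | s)=False p=False s=False
s_5={q,r,s}: X((!q U (p | s)))=False (!q U (p | s))=True !q=False q=True (p | s)=True p=False s=True
s_6={q,r}: X((!q U (p | s)))=False (!q U (p | s))=False !q=False q=True (p | s)=False p=False s=False
Evaluating at position 1: result = True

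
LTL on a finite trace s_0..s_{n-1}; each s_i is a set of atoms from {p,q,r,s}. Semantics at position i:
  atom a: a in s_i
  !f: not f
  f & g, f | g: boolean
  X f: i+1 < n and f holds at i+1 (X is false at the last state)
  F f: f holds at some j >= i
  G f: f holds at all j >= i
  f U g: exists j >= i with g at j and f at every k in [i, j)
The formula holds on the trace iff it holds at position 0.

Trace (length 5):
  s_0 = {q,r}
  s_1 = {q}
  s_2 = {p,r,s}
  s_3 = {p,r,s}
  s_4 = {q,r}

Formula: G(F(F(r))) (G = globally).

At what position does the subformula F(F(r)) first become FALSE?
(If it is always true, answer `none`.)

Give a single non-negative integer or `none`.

Answer: none

Derivation:
s_0={q,r}: F(F(r))=True F(r)=True r=True
s_1={q}: F(F(r))=True F(r)=True r=False
s_2={p,r,s}: F(F(r))=True F(r)=True r=True
s_3={p,r,s}: F(F(r))=True F(r)=True r=True
s_4={q,r}: F(F(r))=True F(r)=True r=True
G(F(F(r))) holds globally = True
No violation — formula holds at every position.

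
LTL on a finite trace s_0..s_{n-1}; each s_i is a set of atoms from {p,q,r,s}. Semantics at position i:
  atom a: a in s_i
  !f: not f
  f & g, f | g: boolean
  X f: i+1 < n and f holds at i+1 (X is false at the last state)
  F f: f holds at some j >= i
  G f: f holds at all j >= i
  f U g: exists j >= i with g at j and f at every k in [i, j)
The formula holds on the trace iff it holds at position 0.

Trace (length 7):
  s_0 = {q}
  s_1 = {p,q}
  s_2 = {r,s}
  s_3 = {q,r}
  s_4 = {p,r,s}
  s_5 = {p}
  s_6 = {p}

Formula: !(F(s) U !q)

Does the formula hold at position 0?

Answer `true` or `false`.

Answer: false

Derivation:
s_0={q}: !(F(s) U !q)=False (F(s) U !q)=True F(s)=True s=False !q=False q=True
s_1={p,q}: !(F(s) U !q)=False (F(s) U !q)=True F(s)=True s=False !q=False q=True
s_2={r,s}: !(F(s) U !q)=False (F(s) U !q)=True F(s)=True s=True !q=True q=False
s_3={q,r}: !(F(s) U !q)=False (F(s) U !q)=True F(s)=True s=False !q=False q=True
s_4={p,r,s}: !(F(s) U !q)=False (F(s) U !q)=True F(s)=True s=True !q=True q=False
s_5={p}: !(F(s) U !q)=False (F(s) U !q)=True F(s)=False s=False !q=True q=False
s_6={p}: !(F(s) U !q)=False (F(s) U !q)=True F(s)=False s=False !q=True q=False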